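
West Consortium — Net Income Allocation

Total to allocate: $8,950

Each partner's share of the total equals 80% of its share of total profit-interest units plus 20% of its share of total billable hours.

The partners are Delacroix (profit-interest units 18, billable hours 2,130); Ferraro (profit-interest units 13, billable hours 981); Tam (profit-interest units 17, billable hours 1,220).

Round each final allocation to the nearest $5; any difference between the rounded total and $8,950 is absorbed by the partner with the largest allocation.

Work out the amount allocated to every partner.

Delacroix: $3,565 · Ferraro: $2,345 · Tam: $3,040

Profit-interest units total 48; billable hours total 4,331.
Blended shares (80% profit-interest units + 20% billable hours): Delacroix 0.3984; Ferraro 0.2620; Tam 0.3397.
Raw shares: Delacroix 3,565.33; Ferraro 2,344.61; Tam 3,040.06.
After rounding ($5): Delacroix $3,565; Ferraro $2,345; Tam $3,040. Sum = $8,950.
Rounded total matches; no reconciliation needed.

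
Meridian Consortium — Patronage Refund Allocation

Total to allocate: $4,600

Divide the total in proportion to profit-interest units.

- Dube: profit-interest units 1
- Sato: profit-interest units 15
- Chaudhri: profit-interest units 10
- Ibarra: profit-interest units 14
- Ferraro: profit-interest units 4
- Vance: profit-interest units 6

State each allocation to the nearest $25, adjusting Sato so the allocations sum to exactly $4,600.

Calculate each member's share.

Dube: $100; Sato: $1,350; Chaudhri: $925; Ibarra: $1,300; Ferraro: $375; Vance: $550

Profit-interest units total: 50.
Pro-rata amounts: Dube 1/50 × $4,600 = 92.00; Sato 15/50 × $4,600 = 1,380.00; Chaudhri 10/50 × $4,600 = 920.00; Ibarra 14/50 × $4,600 = 1,288.00; Ferraro 4/50 × $4,600 = 368.00; Vance 6/50 × $4,600 = 552.00.
Rounded to nearest $25: Dube $100; Sato $1,375; Chaudhri $925; Ibarra $1,300; Ferraro $375; Vance $550. Sum = $4,625.
Difference $4,600 − $4,625 = −$25 applied to Sato: Sato becomes $1,350.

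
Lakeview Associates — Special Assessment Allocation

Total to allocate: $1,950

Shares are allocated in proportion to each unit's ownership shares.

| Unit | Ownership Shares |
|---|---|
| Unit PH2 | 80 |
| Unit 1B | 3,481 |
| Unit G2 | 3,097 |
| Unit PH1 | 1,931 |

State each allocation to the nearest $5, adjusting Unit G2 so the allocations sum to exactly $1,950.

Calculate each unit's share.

Total ownership shares = 8,589.
Raw shares: Unit PH2 80/8,589 × $1,950 = 18.16; Unit 1B 3,481/8,589 × $1,950 = 790.31; Unit G2 3,097/8,589 × $1,950 = 703.13; Unit PH1 1,931/8,589 × $1,950 = 438.40.
Rounded to nearest $5: Unit PH2 $20; Unit 1B $790; Unit G2 $705; Unit PH1 $440. Sum = $1,955.
Difference $1,950 − $1,955 = −$5 applied to Unit G2: Unit G2 becomes $700.

Unit PH2: $20 | Unit 1B: $790 | Unit G2: $700 | Unit PH1: $440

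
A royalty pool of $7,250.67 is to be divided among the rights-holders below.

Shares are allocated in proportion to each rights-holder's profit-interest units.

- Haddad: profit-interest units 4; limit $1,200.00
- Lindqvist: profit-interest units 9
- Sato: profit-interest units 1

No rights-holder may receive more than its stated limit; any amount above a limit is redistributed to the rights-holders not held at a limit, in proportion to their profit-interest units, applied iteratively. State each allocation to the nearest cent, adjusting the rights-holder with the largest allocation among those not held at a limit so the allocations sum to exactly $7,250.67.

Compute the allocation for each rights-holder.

Haddad: $1,200.00; Lindqvist: $5,445.60; Sato: $605.07

Combined profit-interest units = 14.
Proportional shares (ignoring caps): Haddad 2,071.6200; Lindqvist 4,661.1450; Sato 517.9050.
Capped: Haddad ($1,200.00); remaining pool $6,050.67 reallocated over remaining profit-interest units 10.
Shares after redistribution: Lindqvist 5,445.6030 → $5,445.60; Sato 605.0670 → $605.07.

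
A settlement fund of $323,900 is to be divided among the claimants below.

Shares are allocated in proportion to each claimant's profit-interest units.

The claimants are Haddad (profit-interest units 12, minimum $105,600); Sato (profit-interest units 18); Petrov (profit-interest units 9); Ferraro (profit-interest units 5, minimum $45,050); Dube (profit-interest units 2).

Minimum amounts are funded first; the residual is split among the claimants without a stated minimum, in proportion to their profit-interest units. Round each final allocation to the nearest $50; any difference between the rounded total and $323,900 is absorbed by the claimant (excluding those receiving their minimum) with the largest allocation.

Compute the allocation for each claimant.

Minimums first: Haddad $105,600; Ferraro $45,050. Balance $173,250.
Balance split over remaining profit-interest units 29: Sato 107,534.48 → $107,550; Petrov 53,767.24 → $53,750; Dube 11,948.28 → $11,950.

Haddad: $105,600 · Sato: $107,550 · Petrov: $53,750 · Ferraro: $45,050 · Dube: $11,950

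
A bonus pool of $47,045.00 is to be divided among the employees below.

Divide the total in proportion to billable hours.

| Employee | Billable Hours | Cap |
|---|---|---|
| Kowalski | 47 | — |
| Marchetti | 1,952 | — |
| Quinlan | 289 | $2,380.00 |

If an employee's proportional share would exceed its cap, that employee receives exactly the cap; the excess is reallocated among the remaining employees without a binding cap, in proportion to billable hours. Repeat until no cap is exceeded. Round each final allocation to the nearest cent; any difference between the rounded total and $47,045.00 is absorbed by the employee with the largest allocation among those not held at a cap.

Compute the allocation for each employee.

Billable hours total: 2,288.
Pro-rata shares before constraints: Kowalski 966.3964; Marchetti 40,136.2937; Quinlan 5,942.3099.
Held at cap: Quinlan ($2,380.00); remaining pool $44,665.00 reallocated over remaining billable hours 1,999.
Redistributed shares: Kowalski 1,050.1526 → $1,050.15; Marchetti 43,614.8474 → $43,614.85.

Kowalski: $1,050.15 · Marchetti: $43,614.85 · Quinlan: $2,380.00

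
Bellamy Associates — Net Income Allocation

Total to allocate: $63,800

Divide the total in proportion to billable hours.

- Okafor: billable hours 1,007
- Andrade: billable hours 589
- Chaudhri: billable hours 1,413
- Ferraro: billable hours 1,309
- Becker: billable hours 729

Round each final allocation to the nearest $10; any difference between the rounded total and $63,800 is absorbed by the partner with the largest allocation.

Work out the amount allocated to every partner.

Billable hours total: 5,047.
Proportional shares: Okafor 1,007/5,047 × $63,800 = 12,729.66; Andrade 589/5,047 × $63,800 = 7,445.65; Chaudhri 1,413/5,047 × $63,800 = 17,861.98; Ferraro 1,309/5,047 × $63,800 = 16,547.30; Becker 729/5,047 × $63,800 = 9,215.42.
At nearest $10: Okafor $12,730; Andrade $7,450; Chaudhri $17,860; Ferraro $16,550; Becker $9,220. Sum = $63,810.
Difference $63,800 − $63,810 = −$10 applied to largest allocation (Chaudhri): Chaudhri becomes $17,850.

Okafor: $12,730 · Andrade: $7,450 · Chaudhri: $17,850 · Ferraro: $16,550 · Becker: $9,220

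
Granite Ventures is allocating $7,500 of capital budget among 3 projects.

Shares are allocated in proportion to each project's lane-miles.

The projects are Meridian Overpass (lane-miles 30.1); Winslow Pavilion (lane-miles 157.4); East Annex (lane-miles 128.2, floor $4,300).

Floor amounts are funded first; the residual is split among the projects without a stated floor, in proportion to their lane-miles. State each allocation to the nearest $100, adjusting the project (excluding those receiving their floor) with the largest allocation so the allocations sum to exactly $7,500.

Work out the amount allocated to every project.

Meridian Overpass: $500 · Winslow Pavilion: $2,700 · East Annex: $4,300

Fund the minimums — East Annex $4,300. Residual $3,200.
Residual split over remaining lane-miles 187.5: Meridian Overpass 513.71 → $500; Winslow Pavilion 2,686.29 → $2,700.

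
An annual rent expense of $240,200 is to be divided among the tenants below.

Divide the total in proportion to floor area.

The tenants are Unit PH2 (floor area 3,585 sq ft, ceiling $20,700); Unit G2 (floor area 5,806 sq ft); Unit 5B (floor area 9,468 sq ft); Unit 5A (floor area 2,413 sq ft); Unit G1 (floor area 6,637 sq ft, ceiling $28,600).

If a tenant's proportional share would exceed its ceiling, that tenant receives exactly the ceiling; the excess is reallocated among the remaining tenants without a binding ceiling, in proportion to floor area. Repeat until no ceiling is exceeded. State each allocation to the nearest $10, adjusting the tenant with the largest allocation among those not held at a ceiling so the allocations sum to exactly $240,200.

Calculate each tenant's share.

Combined floor area = 27,909.
Proportional shares (ignoring caps): Unit PH2 30,854.46; Unit G2 49,969.59; Unit 5B 81,486.75; Unit 5A 20,767.59; Unit G1 57,121.62.
Capped: Unit PH2 ($20,700), Unit G1 ($28,600); balance $190,900 reallocated over remaining floor area 17,687.
Remaining shares: Unit G2 62,665.54 → $62,670; Unit 5B 102,190.38 → $102,190; Unit 5A 26,044.08 → $26,040.

Unit PH2: $20,700; Unit G2: $62,670; Unit 5B: $102,190; Unit 5A: $26,040; Unit G1: $28,600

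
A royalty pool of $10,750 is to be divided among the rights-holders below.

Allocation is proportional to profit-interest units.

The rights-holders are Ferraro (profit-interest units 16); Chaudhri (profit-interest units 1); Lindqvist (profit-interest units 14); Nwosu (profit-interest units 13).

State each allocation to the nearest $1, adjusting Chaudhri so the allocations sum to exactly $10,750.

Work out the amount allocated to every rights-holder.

Ferraro: $3,909 · Chaudhri: $245 · Lindqvist: $3,420 · Nwosu: $3,176

Profit-interest units total: 44.
Unrounded shares: Ferraro 16/44 × $10,750 = 3,909.09; Chaudhri 1/44 × $10,750 = 244.32; Lindqvist 14/44 × $10,750 = 3,420.45; Nwosu 13/44 × $10,750 = 3,176.14.
Rounded to nearest $1: Ferraro $3,909; Chaudhri $244; Lindqvist $3,420; Nwosu $3,176. Sum = $10,749.
Difference $10,750 − $10,749 = +$1 applied to Chaudhri: Chaudhri becomes $245.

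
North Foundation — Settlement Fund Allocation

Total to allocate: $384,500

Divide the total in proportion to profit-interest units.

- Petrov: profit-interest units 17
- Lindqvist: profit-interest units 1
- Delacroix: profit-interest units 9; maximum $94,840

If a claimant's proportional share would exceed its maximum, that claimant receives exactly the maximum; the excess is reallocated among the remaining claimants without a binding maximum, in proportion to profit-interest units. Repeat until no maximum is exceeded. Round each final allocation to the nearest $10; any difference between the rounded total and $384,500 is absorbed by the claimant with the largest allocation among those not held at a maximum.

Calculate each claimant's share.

Sum of profit-interest units: 27.
Proportional shares (ignoring caps): Petrov 242,092.59; Lindqvist 14,240.74; Delacroix 128,166.67.
Cap binds for Delacroix ($94,840); residual $289,660 reallocated over remaining profit-interest units 18.
Redistributed shares: Petrov 273,567.78 → $273,570; Lindqvist 16,092.22 → $16,090.

Petrov: $273,570 · Lindqvist: $16,090 · Delacroix: $94,840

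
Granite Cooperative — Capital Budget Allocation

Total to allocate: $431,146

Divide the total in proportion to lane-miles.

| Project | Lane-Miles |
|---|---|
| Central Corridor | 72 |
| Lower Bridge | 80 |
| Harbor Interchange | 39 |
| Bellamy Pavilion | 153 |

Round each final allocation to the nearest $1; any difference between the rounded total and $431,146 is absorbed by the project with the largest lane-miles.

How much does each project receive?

Central Corridor: $90,240 | Lower Bridge: $100,267 | Harbor Interchange: $48,880 | Bellamy Pavilion: $191,759

Combined lane-miles = 344.
Proportional shares: Central Corridor 72/344 × $431,146 = 90,239.86; Lower Bridge 80/344 × $431,146 = 100,266.51; Harbor Interchange 39/344 × $431,146 = 48,879.92; Bellamy Pavilion 153/344 × $431,146 = 191,759.70.
After rounding ($1): Central Corridor $90,240; Lower Bridge $100,267; Harbor Interchange $48,880; Bellamy Pavilion $191,760. Sum = $431,147.
Difference $431,146 − $431,147 = −$1 applied to largest lane-miles (Bellamy Pavilion): Bellamy Pavilion becomes $191,759.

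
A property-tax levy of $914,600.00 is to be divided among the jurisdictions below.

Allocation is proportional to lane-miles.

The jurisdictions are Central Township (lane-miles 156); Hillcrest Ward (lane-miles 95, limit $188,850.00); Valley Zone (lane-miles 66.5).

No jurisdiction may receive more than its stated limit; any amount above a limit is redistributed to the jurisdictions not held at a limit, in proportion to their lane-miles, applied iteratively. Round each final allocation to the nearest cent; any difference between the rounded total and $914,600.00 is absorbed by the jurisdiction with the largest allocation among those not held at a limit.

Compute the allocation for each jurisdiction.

Central Township: $508,840.45; Hillcrest Ward: $188,850.00; Valley Zone: $216,909.55

Total lane-miles = 317.5.
Unconstrained shares: Central Township 449,378.2677; Hillcrest Ward 273,659.8425; Valley Zone 191,561.8898.
Capped: Hillcrest Ward ($188,850.00); residual $725,750.00 reallocated over remaining lane-miles 222.5.
Redistributed shares: Central Township 508,840.4494 → $508,840.45; Valley Zone 216,909.5506 → $216,909.55.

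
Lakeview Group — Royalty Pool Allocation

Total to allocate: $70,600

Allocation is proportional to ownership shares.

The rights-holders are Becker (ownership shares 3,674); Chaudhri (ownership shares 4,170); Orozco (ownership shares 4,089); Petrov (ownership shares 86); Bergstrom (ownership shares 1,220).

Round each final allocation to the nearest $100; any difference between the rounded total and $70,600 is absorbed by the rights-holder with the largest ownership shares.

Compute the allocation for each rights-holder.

Becker: $19,600 · Chaudhri: $22,200 · Orozco: $21,800 · Petrov: $500 · Bergstrom: $6,500

Total ownership shares = 3,674 + 4,170 + 4,089 + 86 + 1,220 = 13,239.
Proportional shares: Becker 19,592.45; Chaudhri 22,237.48; Orozco 21,805.53; Petrov 458.61; Bergstrom 6,505.93.
At nearest $100: Becker $19,600; Chaudhri $22,200; Orozco $21,800; Petrov $500; Bergstrom $6,500. Sum = $70,600.
Rounded total matches; no reconciliation needed.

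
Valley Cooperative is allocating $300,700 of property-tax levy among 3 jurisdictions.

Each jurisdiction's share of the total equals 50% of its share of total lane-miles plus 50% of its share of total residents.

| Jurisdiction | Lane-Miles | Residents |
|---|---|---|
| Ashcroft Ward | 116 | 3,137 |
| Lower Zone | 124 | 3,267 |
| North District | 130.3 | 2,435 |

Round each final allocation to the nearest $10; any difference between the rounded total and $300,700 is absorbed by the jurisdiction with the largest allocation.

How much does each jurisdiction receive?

Lane-miles total 370.3; residents total 8,839.
Blended shares (50% lane-miles + 50% residents): Ashcroft Ward 0.3341; Lower Zone 0.3522; North District 0.3137.
Proportional shares: Ashcroft Ward 100,458.45; Lower Zone 105,917.90; North District 94,323.65.
Rounded to nearest $10: Ashcroft Ward $100,460; Lower Zone $105,920; North District $94,320. Sum = $300,700.
Sum already equals the total — no adjustment.

Ashcroft Ward: $100,460 · Lower Zone: $105,920 · North District: $94,320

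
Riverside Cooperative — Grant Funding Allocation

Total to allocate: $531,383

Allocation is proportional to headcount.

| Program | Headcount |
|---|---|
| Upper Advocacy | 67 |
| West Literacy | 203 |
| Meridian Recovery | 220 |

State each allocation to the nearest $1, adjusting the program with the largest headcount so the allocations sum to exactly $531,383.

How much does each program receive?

Combined headcount = 67 + 203 + 220 = 490.
Pro-rata amounts: Upper Advocacy 72,658.49; West Literacy 220,144.39; Meridian Recovery 238,580.12.
After rounding ($1): Upper Advocacy $72,658; West Literacy $220,144; Meridian Recovery $238,580. Sum = $531,382.
Difference $531,383 − $531,382 = +$1 applied to largest headcount (Meridian Recovery): Meridian Recovery becomes $238,581.

Upper Advocacy: $72,658; West Literacy: $220,144; Meridian Recovery: $238,581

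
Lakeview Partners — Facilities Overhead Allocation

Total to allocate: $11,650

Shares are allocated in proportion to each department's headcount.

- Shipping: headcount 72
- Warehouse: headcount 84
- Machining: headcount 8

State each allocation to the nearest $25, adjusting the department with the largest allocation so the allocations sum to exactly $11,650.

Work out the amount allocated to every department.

Total headcount = 164.
Proportional shares: Shipping 72/164 × $11,650 = 5,114.63; Warehouse 84/164 × $11,650 = 5,967.07; Machining 8/164 × $11,650 = 568.29.
After rounding ($25): Shipping $5,125; Warehouse $5,975; Machining $575. Sum = $11,675.
Difference $11,650 − $11,675 = −$25 applied to largest allocation (Warehouse): Warehouse becomes $5,950.

Shipping: $5,125 | Warehouse: $5,950 | Machining: $575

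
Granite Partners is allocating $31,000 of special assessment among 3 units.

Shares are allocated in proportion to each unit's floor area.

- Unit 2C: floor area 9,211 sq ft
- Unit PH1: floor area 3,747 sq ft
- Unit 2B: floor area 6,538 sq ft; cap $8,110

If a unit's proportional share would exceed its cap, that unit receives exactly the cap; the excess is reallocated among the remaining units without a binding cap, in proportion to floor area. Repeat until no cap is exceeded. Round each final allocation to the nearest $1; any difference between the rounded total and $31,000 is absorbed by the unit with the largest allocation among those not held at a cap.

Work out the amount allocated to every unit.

Unit 2C: $16,271 | Unit PH1: $6,619 | Unit 2B: $8,110

Sum of floor area: 19,496.
Unconstrained shares: Unit 2C 14,646.13; Unit PH1 5,957.99; Unit 2B 10,395.88.
Held at cap: Unit 2B ($8,110); balance $22,890 reallocated over remaining floor area 12,958.
Remaining shares: Unit 2C 16,271.01 → $16,271; Unit PH1 6,618.99 → $6,619.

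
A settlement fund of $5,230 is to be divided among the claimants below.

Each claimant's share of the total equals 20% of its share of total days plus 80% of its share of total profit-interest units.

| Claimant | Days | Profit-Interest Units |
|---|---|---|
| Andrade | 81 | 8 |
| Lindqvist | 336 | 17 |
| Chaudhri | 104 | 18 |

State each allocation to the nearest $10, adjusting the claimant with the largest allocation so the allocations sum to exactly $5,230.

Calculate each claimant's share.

Days total 521; profit-interest units total 43.
Composite weights (20% days + 80% profit-interest units): Andrade 0.1799; Lindqvist 0.4453; Chaudhri 0.3748.
Pro-rata amounts: Andrade 941.04; Lindqvist 2,328.72; Chaudhri 1,960.24.
At nearest $10: Andrade $940; Lindqvist $2,330; Chaudhri $1,960. Sum = $5,230.
Sum already equals the total — no adjustment.

Andrade: $940 | Lindqvist: $2,330 | Chaudhri: $1,960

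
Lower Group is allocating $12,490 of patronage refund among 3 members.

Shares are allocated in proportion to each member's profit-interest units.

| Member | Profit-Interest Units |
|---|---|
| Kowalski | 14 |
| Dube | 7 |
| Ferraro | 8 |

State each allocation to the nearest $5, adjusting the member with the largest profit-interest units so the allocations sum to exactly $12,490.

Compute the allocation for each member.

Combined profit-interest units = 14 + 7 + 8 = 29.
Pro-rata amounts: Kowalski 6,029.66; Dube 3,014.83; Ferraro 3,445.52.
After rounding ($5): Kowalski $6,030; Dube $3,015; Ferraro $3,445. Sum = $12,490.
Sum already equals the total — no adjustment.

Kowalski: $6,030; Dube: $3,015; Ferraro: $3,445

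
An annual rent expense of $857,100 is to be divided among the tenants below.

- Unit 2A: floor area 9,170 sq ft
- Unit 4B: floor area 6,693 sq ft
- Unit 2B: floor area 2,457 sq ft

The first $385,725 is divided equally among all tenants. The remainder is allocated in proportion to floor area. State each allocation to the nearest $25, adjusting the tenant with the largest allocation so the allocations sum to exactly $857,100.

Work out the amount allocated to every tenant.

Unit 2A: $364,525 · Unit 4B: $300,775 · Unit 2B: $191,800

$385,725 shared equally gives $128,575 per tenant.
Remainder $471,375 by floor area (total 18,320): Unit 2A 235,944.80 → $235,950; Unit 4B 172,211.40 → $172,200; Unit 2B 63,218.80 → $63,225.
Totals: Unit 2A $128,575 + $235,950 = $364,525; Unit 4B $128,575 + $172,200 = $300,775; Unit 2B $128,575 + $63,225 = $191,800.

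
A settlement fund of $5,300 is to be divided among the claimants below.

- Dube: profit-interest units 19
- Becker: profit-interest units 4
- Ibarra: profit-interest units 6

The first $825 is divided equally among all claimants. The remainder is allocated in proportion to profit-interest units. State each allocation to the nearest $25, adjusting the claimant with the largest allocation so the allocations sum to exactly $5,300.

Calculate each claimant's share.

Dube: $3,200; Becker: $900; Ibarra: $1,200

First tranche $825 split equally: $275 each.
Remainder $4,475 by profit-interest units (total 29): Dube 2,931.90 → $2,925; Becker 617.24 → $625; Ibarra 925.86 → $925.
Totals: Dube $275 + $2,925 = $3,200; Becker $275 + $625 = $900; Ibarra $275 + $925 = $1,200.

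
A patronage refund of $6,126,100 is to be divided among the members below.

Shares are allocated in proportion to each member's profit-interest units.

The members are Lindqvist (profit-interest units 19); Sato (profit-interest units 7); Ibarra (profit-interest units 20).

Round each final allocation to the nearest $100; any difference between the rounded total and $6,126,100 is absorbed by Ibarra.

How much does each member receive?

Lindqvist: $2,530,300 · Sato: $932,200 · Ibarra: $2,663,600

Combined profit-interest units = 46.
Unrounded shares: Lindqvist 19/46 × $6,126,100 = 2,530,345.65; Sato 7/46 × $6,126,100 = 932,232.61; Ibarra 20/46 × $6,126,100 = 2,663,521.74.
At nearest $100: Lindqvist $2,530,300; Sato $932,200; Ibarra $2,663,500. Sum = $6,126,000.
Difference $6,126,100 − $6,126,000 = +$100 applied to Ibarra: Ibarra becomes $2,663,600.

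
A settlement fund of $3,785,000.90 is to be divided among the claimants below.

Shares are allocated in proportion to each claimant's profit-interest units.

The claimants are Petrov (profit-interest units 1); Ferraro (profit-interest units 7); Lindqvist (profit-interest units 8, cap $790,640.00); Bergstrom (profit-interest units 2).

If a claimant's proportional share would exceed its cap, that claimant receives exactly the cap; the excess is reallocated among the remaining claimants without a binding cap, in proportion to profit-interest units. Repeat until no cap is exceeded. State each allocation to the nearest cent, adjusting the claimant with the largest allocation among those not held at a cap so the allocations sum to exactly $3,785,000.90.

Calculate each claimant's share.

Sum of profit-interest units: 18.
Pro-rata shares before constraints: Petrov 210,277.8278; Ferraro 1,471,944.7944; Lindqvist 1,682,222.6222; Bergstrom 420,555.6556.
Held at cap: Lindqvist ($790,640.00); remaining pool $2,994,360.90 reallocated over remaining profit-interest units 10.
Remaining shares: Petrov 299,436.0900 → $299,436.09; Ferraro 2,096,052.6300 → $2,096,052.63; Bergstrom 598,872.1800 → $598,872.18.

Petrov: $299,436.09 · Ferraro: $2,096,052.63 · Lindqvist: $790,640.00 · Bergstrom: $598,872.18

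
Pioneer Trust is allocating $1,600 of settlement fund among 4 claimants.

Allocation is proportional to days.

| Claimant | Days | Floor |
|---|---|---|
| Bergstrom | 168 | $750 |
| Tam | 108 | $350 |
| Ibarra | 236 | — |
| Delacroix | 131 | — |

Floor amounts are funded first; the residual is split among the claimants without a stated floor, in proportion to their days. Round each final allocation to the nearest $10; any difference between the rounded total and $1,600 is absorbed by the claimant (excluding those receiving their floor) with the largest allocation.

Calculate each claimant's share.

Minimums first: Bergstrom $750; Tam $350. Remaining pool $500.
Remaining pool split over remaining days 367: Ibarra 321.53 → $320; Delacroix 178.47 → $180.

Bergstrom: $750; Tam: $350; Ibarra: $320; Delacroix: $180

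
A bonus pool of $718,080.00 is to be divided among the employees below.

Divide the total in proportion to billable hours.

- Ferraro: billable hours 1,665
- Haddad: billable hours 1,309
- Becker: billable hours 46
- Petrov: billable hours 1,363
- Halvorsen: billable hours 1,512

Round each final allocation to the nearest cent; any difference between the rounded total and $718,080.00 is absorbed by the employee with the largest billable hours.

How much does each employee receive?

Ferraro: $202,816.49; Haddad: $159,451.52; Becker: $5,603.34; Petrov: $166,029.35; Halvorsen: $184,179.30

Total billable hours = 1,665 + 1,309 + 46 + 1,363 + 1,512 = 5,895.
Proportional shares: Ferraro 202,816.4885; Haddad 159,451.5216; Becker 5,603.3384; Petrov 166,029.3537; Halvorsen 184,179.2977.
Rounded to nearest cent: Ferraro $202,816.49; Haddad $159,451.52; Becker $5,603.34; Petrov $166,029.35; Halvorsen $184,179.30. Sum = $718,080.00.
Rounded total matches; no reconciliation needed.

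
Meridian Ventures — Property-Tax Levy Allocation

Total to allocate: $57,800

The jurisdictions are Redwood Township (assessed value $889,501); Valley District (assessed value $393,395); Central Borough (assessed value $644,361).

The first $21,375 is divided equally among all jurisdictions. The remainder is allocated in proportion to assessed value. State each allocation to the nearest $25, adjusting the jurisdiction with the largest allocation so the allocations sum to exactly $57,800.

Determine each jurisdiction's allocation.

Redwood Township: $23,950 | Valley District: $14,550 | Central Borough: $19,300

$21,375 shared equally gives $7,125 per jurisdiction.
Remainder $36,425 by assessed value (total 1,927,257): Redwood Township 16,811.50 → $16,800; Valley District 7,435.13 → $7,425; Central Borough 12,178.37 → $12,175.
Rounding difference +$25 on remainder applied to Redwood Township.
Totals: Redwood Township $7,125 + $16,825 = $23,950; Valley District $7,125 + $7,425 = $14,550; Central Borough $7,125 + $12,175 = $19,300.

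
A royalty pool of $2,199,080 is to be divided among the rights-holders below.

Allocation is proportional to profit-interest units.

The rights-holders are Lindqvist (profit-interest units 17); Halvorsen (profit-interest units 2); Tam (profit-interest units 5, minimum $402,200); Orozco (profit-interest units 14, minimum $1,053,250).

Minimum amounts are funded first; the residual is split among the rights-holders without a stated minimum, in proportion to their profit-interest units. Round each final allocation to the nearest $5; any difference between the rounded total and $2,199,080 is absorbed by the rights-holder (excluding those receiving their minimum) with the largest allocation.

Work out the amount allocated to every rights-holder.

Guaranteed amounts: Tam $402,200; Orozco $1,053,250. Balance $743,630.
Balance split over remaining profit-interest units 19: Lindqvist 665,353.16 → $665,355; Halvorsen 78,276.84 → $78,275.

Lindqvist: $665,355; Halvorsen: $78,275; Tam: $402,200; Orozco: $1,053,250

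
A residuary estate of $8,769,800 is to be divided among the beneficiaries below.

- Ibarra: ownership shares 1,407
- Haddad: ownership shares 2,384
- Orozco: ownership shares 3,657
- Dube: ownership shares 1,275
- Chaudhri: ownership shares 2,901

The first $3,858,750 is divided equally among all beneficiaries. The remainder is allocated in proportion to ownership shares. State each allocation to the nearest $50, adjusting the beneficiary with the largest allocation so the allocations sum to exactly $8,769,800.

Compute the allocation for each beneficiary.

First tranche $3,858,750 split equally: $771,750 each.
Remainder $4,911,050 by ownership shares (total 11,624): Ibarra 594,446.61 → $594,450; Haddad 1,007,221.54 → $1,007,200; Orozco 1,545,054.19 → $1,545,050; Dube 538,677.63 → $538,700; Chaudhri 1,225,650.04 → $1,225,650.
Totals: Ibarra $771,750 + $594,450 = $1,366,200; Haddad $771,750 + $1,007,200 = $1,778,950; Orozco $771,750 + $1,545,050 = $2,316,800; Dube $771,750 + $538,700 = $1,310,450; Chaudhri $771,750 + $1,225,650 = $1,997,400.

Ibarra: $1,366,200; Haddad: $1,778,950; Orozco: $2,316,800; Dube: $1,310,450; Chaudhri: $1,997,400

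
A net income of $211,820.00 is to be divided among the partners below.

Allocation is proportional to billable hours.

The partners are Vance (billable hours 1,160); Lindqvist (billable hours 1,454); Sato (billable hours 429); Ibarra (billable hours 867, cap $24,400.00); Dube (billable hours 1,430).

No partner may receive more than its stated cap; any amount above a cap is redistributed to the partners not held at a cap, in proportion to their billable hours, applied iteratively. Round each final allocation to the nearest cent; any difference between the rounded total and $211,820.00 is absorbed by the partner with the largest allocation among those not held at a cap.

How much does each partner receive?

Combined billable hours = 5,340.
Unconstrained shares: Vance 46,013.3333; Lindqvist 57,675.3333; Sato 17,017.0000; Ibarra 34,391.0000; Dube 56,723.3333.
Capped: Ibarra ($24,400.00); remaining pool $187,420.00 reallocated over remaining billable hours 4,473.
Shares after redistribution: Vance 48,604.3371 → $48,604.34; Lindqvist 60,923.0226 → $60,923.02; Sato 17,975.2247 → $17,975.22; Dube 59,917.4156 → $59,917.42.

Vance: $48,604.34; Lindqvist: $60,923.02; Sato: $17,975.22; Ibarra: $24,400.00; Dube: $59,917.42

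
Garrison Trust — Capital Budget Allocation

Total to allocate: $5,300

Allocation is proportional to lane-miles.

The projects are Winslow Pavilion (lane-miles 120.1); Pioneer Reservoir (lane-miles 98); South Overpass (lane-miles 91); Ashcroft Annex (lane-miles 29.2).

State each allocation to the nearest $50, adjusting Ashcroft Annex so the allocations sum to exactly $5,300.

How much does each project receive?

Sum of lane-miles: 338.3.
Unrounded shares: Winslow Pavilion 120.1/338.3 × $5,300 = 1,881.55; Pioneer Reservoir 98/338.3 × $5,300 = 1,535.32; South Overpass 91/338.3 × $5,300 = 1,425.66; Ashcroft Annex 29.2/338.3 × $5,300 = 457.46.
Rounded to nearest $50: Winslow Pavilion $1,900; Pioneer Reservoir $1,550; South Overpass $1,450; Ashcroft Annex $450. Sum = $5,350.
Difference $5,300 − $5,350 = −$50 applied to Ashcroft Annex: Ashcroft Annex becomes $400.

Winslow Pavilion: $1,900 · Pioneer Reservoir: $1,550 · South Overpass: $1,450 · Ashcroft Annex: $400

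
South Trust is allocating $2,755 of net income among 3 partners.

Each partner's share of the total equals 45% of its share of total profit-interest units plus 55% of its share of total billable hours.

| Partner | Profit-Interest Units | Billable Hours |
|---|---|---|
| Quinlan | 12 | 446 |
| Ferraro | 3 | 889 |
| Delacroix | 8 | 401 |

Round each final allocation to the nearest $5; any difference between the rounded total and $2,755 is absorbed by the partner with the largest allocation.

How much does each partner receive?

Profit-interest units total 23; billable hours total 1,736.
Combined weights (45% profit-interest units + 55% billable hours): Quinlan 0.3761; Ferraro 0.3403; Delacroix 0.2836.
Unrounded shares: Quinlan 1,036.11; Ferraro 937.66; Delacroix 781.23.
After rounding ($5): Quinlan $1,035; Ferraro $940; Delacroix $780. Sum = $2,755.
Sum already equals the total — no adjustment.

Quinlan: $1,035 · Ferraro: $940 · Delacroix: $780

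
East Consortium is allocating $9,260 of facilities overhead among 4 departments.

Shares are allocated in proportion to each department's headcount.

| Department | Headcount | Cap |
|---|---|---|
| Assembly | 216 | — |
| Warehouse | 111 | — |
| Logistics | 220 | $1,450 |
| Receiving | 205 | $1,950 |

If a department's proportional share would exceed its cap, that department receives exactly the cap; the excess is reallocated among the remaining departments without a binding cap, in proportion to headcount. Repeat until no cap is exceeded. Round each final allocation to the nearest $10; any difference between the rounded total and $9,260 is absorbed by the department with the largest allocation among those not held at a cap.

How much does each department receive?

Assembly: $3,870; Warehouse: $1,990; Logistics: $1,450; Receiving: $1,950

Headcount total: 752.
Pro-rata shares before constraints: Assembly 2,659.79; Warehouse 1,366.84; Logistics 2,709.04; Receiving 2,524.34.
Cap binds for Logistics ($1,450), Receiving ($1,950); residual $5,860 reallocated over remaining headcount 327.
Remaining shares: Assembly 3,870.83 → $3,870; Warehouse 1,989.17 → $1,990.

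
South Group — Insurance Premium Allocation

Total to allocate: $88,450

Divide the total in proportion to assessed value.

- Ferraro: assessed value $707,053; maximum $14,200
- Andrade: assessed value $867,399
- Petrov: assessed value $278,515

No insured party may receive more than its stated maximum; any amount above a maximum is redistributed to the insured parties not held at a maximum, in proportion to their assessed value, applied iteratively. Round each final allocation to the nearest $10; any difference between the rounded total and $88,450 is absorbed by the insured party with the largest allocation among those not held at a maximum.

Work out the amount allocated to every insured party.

Assessed value total: 1,852,967.
Pro-rata shares before constraints: Ferraro 33,750.65; Andrade 41,404.65; Petrov 13,294.71.
Held at cap: Ferraro ($14,200); balance $74,250 reallocated over remaining assessed value 1,145,914.
Shares after redistribution: Andrade 56,203.50 → $56,200; Petrov 18,046.50 → $18,050.

Ferraro: $14,200 | Andrade: $56,200 | Petrov: $18,050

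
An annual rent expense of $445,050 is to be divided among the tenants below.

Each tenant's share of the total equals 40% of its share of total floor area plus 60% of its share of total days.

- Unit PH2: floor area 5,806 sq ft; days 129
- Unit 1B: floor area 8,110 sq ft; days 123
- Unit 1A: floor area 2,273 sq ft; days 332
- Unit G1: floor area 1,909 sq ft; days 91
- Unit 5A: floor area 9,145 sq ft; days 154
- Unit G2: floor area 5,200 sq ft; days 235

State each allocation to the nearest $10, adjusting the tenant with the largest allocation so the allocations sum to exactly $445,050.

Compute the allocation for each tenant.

Floor area total 32,443; days total 1,064.
Combined weights (40% floor area + 60% days): Unit PH2 0.1443; Unit 1B 0.1694; Unit 1A 0.2152; Unit G1 0.0749; Unit 5A 0.1996; Unit G2 0.1966.
Pro-rata amounts: Unit PH2 64,233.34; Unit 1B 75,369.95; Unit 1A 95,793.71; Unit G1 33,313.08; Unit 5A 88,829.18; Unit G2 87,510.73.
Rounded to nearest $10: Unit PH2 $64,230; Unit 1B $75,370; Unit 1A $95,790; Unit G1 $33,310; Unit 5A $88,830; Unit G2 $87,510. Sum = $445,040.
Difference $445,050 − $445,040 = +$10 applied to largest allocation (Unit 1A): Unit 1A becomes $95,800.

Unit PH2: $64,230; Unit 1B: $75,370; Unit 1A: $95,800; Unit G1: $33,310; Unit 5A: $88,830; Unit G2: $87,510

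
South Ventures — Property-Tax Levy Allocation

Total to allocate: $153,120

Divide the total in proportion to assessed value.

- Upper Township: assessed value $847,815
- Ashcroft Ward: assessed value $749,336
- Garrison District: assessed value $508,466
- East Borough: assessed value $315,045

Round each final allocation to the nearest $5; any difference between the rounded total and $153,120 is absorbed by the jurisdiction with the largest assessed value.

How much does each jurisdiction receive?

Combined assessed value = 2,420,662.
Raw shares: Upper Township 847,815/2,420,662 × $153,120 = 53,628.90; Ashcroft Ward 749,336/2,420,662 × $153,120 = 47,399.57; Garrison District 508,466/2,420,662 × $153,120 = 32,163.23; East Borough 315,045/2,420,662 × $153,120 = 19,928.30.
After rounding ($5): Upper Township $53,630; Ashcroft Ward $47,400; Garrison District $32,165; East Borough $19,930. Sum = $153,125.
Difference $153,120 − $153,125 = −$5 applied to largest assessed value (Upper Township): Upper Township becomes $53,625.

Upper Township: $53,625; Ashcroft Ward: $47,400; Garrison District: $32,165; East Borough: $19,930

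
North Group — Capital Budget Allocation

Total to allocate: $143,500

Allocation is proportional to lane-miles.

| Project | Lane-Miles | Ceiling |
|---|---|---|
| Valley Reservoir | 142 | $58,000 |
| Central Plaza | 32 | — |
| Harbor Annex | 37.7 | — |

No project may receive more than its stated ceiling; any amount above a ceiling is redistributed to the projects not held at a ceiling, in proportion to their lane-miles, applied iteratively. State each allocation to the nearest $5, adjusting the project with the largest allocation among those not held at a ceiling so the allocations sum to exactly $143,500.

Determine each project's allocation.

Combined lane-miles = 211.7.
Proportional shares (ignoring caps): Valley Reservoir 96,254.13; Central Plaza 21,691.07; Harbor Annex 25,554.79.
Capped: Valley Reservoir ($58,000); residual $85,500 reallocated over remaining lane-miles 69.7.
Remaining shares: Central Plaza 39,253.95 → $39,255; Harbor Annex 46,246.05 → $46,245.

Valley Reservoir: $58,000; Central Plaza: $39,255; Harbor Annex: $46,245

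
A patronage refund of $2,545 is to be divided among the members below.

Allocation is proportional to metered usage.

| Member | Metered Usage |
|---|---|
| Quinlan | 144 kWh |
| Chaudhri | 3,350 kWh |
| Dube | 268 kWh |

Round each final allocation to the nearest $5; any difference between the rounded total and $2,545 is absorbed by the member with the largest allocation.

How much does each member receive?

Sum of metered usage: 3,762.
Unrounded shares: Quinlan 144/3,762 × $2,545 = 97.42; Chaudhri 3,350/3,762 × $2,545 = 2,266.28; Dube 268/3,762 × $2,545 = 181.30.
At nearest $5: Quinlan $95; Chaudhri $2,265; Dube $180. Sum = $2,540.
Difference $2,545 − $2,540 = +$5 applied to largest allocation (Chaudhri): Chaudhri becomes $2,270.

Quinlan: $95 | Chaudhri: $2,270 | Dube: $180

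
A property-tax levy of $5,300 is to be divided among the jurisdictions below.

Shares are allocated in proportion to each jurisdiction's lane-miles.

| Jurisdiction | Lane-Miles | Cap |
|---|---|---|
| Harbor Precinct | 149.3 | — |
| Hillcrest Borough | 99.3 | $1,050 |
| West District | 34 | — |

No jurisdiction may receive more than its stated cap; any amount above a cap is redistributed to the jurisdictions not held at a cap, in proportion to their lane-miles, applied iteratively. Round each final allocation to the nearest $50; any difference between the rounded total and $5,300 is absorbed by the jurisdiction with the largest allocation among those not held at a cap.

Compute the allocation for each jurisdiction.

Total lane-miles = 282.6.
Unconstrained shares: Harbor Precinct 2,800.04; Hillcrest Borough 1,862.31; West District 637.65.
Capped: Hillcrest Borough ($1,050); remaining pool $4,250 reallocated over remaining lane-miles 183.3.
Shares after redistribution: Harbor Precinct 3,461.67 → $3,450; West District 788.33 → $800.

Harbor Precinct: $3,450 | Hillcrest Borough: $1,050 | West District: $800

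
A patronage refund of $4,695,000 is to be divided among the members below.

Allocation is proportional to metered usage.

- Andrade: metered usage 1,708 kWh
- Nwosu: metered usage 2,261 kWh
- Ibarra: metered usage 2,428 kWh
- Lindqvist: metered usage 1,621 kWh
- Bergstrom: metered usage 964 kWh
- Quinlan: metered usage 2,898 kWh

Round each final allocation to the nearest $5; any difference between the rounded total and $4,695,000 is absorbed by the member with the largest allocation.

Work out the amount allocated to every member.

Andrade: $675,005; Nwosu: $893,550; Ibarra: $959,550; Lindqvist: $640,620; Bergstrom: $380,975; Quinlan: $1,145,300

Combined metered usage = 11,880.
Pro-rata amounts: Andrade 1,708/11,880 × $4,695,000 = 675,005.05; Nwosu 2,261/11,880 × $4,695,000 = 893,551.77; Ibarra 2,428/11,880 × $4,695,000 = 959,550.51; Lindqvist 1,621/11,880 × $4,695,000 = 640,622.47; Bergstrom 964/11,880 × $4,695,000 = 380,974.75; Quinlan 2,898/11,880 × $4,695,000 = 1,145,295.45.
At nearest $5: Andrade $675,005; Nwosu $893,550; Ibarra $959,550; Lindqvist $640,620; Bergstrom $380,975; Quinlan $1,145,295. Sum = $4,694,995.
Difference $4,695,000 − $4,694,995 = +$5 applied to largest allocation (Quinlan): Quinlan becomes $1,145,300.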